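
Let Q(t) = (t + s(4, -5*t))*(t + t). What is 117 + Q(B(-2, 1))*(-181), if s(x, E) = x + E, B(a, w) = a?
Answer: 8805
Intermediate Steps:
s(x, E) = E + x
Q(t) = 2*t*(4 - 4*t) (Q(t) = (t + (-5*t + 4))*(t + t) = (t + (4 - 5*t))*(2*t) = (4 - 4*t)*(2*t) = 2*t*(4 - 4*t))
117 + Q(B(-2, 1))*(-181) = 117 + (8*(-2)*(1 - 1*(-2)))*(-181) = 117 + (8*(-2)*(1 + 2))*(-181) = 117 + (8*(-2)*3)*(-181) = 117 - 48*(-181) = 117 + 8688 = 8805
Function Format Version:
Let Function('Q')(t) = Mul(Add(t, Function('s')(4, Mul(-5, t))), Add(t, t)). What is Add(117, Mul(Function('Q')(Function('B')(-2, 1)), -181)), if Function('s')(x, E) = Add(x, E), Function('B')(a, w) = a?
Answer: 8805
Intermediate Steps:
Function('s')(x, E) = Add(E, x)
Function('Q')(t) = Mul(2, t, Add(4, Mul(-4, t))) (Function('Q')(t) = Mul(Add(t, Add(Mul(-5, t), 4)), Add(t, t)) = Mul(Add(t, Add(4, Mul(-5, t))), Mul(2, t)) = Mul(Add(4, Mul(-4, t)), Mul(2, t)) = Mul(2, t, Add(4, Mul(-4, t))))
Add(117, Mul(Function('Q')(Function('B')(-2, 1)), -181)) = Add(117, Mul(Mul(8, -2, Add(1, Mul(-1, -2))), -181)) = Add(117, Mul(Mul(8, -2, Add(1, 2)), -181)) = Add(117, Mul(Mul(8, -2, 3), -181)) = Add(117, Mul(-48, -181)) = Add(117, 8688) = 8805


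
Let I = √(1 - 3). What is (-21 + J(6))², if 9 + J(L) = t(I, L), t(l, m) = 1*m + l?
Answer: (24 - I*√2)² ≈ 574.0 - 67.882*I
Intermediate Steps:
I = I*√2 (I = √(-2) = I*√2 ≈ 1.4142*I)
t(l, m) = l + m (t(l, m) = m + l = l + m)
J(L) = -9 + L + I*√2 (J(L) = -9 + (I*√2 + L) = -9 + (L + I*√2) = -9 + L + I*√2)
(-21 + J(6))² = (-21 + (-9 + 6 + I*√2))² = (-21 + (-3 + I*√2))² = (-24 + I*√2)²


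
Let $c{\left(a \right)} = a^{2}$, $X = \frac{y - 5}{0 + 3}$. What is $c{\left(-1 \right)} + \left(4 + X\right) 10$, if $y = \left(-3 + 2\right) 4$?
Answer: $11$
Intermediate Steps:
$y = -4$ ($y = \left(-1\right) 4 = -4$)
$X = -3$ ($X = \frac{-4 - 5}{0 + 3} = - \frac{9}{3} = \left(-9\right) \frac{1}{3} = -3$)
$c{\left(-1 \right)} + \left(4 + X\right) 10 = \left(-1\right)^{2} + \left(4 - 3\right) 10 = 1 + 1 \cdot 10 = 1 + 10 = 11$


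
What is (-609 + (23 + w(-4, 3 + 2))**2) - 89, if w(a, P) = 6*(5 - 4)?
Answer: 143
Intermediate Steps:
w(a, P) = 6 (w(a, P) = 6*1 = 6)
(-609 + (23 + w(-4, 3 + 2))**2) - 89 = (-609 + (23 + 6)**2) - 89 = (-609 + 29**2) - 89 = (-609 + 841) - 89 = 232 - 89 = 143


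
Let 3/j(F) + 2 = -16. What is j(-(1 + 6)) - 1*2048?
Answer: -12289/6 ≈ -2048.2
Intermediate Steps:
j(F) = -⅙ (j(F) = 3/(-2 - 16) = 3/(-18) = 3*(-1/18) = -⅙)
j(-(1 + 6)) - 1*2048 = -⅙ - 1*2048 = -⅙ - 2048 = -12289/6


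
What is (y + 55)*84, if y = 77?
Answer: 11088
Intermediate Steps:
(y + 55)*84 = (77 + 55)*84 = 132*84 = 11088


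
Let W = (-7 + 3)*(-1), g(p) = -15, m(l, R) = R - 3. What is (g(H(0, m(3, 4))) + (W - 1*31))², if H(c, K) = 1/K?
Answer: 1764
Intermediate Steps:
m(l, R) = -3 + R
W = 4 (W = -4*(-1) = 4)
(g(H(0, m(3, 4))) + (W - 1*31))² = (-15 + (4 - 1*31))² = (-15 + (4 - 31))² = (-15 - 27)² = (-42)² = 1764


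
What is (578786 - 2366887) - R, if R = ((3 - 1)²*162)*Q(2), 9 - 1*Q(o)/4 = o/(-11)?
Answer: -19930903/11 ≈ -1.8119e+6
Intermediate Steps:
Q(o) = 36 + 4*o/11 (Q(o) = 36 - 4*o/(-11) = 36 - 4*o*(-1)/11 = 36 - (-4)*o/11 = 36 + 4*o/11)
R = 261792/11 (R = ((3 - 1)²*162)*(36 + (4/11)*2) = (2²*162)*(36 + 8/11) = (4*162)*(404/11) = 648*(404/11) = 261792/11 ≈ 23799.)
(578786 - 2366887) - R = (578786 - 2366887) - 1*261792/11 = -1788101 - 261792/11 = -19930903/11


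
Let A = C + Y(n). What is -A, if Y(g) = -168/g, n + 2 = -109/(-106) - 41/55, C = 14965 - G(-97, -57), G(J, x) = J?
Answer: -50588374/3337 ≈ -15160.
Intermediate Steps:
C = 15062 (C = 14965 - 1*(-97) = 14965 + 97 = 15062)
n = -10011/5830 (n = -2 + (-109/(-106) - 41/55) = -2 + (-109*(-1/106) - 41*1/55) = -2 + (109/106 - 41/55) = -2 + 1649/5830 = -10011/5830 ≈ -1.7172)
A = 50588374/3337 (A = 15062 - 168/(-10011/5830) = 15062 - 168*(-5830/10011) = 15062 + 326480/3337 = 50588374/3337 ≈ 15160.)
-A = -1*50588374/3337 = -50588374/3337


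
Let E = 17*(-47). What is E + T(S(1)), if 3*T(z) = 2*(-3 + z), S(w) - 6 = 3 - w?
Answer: -2387/3 ≈ -795.67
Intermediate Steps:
S(w) = 9 - w (S(w) = 6 + (3 - w) = 9 - w)
E = -799
T(z) = -2 + 2*z/3 (T(z) = (2*(-3 + z))/3 = (-6 + 2*z)/3 = -2 + 2*z/3)
E + T(S(1)) = -799 + (-2 + 2*(9 - 1*1)/3) = -799 + (-2 + 2*(9 - 1)/3) = -799 + (-2 + (⅔)*8) = -799 + (-2 + 16/3) = -799 + 10/3 = -2387/3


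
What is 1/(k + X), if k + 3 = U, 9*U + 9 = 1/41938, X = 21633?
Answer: 377442/8163693019 ≈ 4.6234e-5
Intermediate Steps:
U = -377441/377442 (U = -1 + (⅑)/41938 = -1 + (⅑)*(1/41938) = -1 + 1/377442 = -377441/377442 ≈ -1.0000)
k = -1509767/377442 (k = -3 - 377441/377442 = -1509767/377442 ≈ -4.0000)
1/(k + X) = 1/(-1509767/377442 + 21633) = 1/(8163693019/377442) = 377442/8163693019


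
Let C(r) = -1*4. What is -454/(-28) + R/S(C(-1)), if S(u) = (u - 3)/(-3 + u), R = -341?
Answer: -4547/14 ≈ -324.79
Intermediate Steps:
C(r) = -4
S(u) = 1 (S(u) = (-3 + u)/(-3 + u) = 1)
-454/(-28) + R/S(C(-1)) = -454/(-28) - 341/1 = -454*(-1/28) - 341*1 = 227/14 - 341 = -4547/14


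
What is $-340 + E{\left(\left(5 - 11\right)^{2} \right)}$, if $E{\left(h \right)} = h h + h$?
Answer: $992$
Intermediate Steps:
$E{\left(h \right)} = h + h^{2}$ ($E{\left(h \right)} = h^{2} + h = h + h^{2}$)
$-340 + E{\left(\left(5 - 11\right)^{2} \right)} = -340 + \left(5 - 11\right)^{2} \left(1 + \left(5 - 11\right)^{2}\right) = -340 + \left(-6\right)^{2} \left(1 + \left(-6\right)^{2}\right) = -340 + 36 \left(1 + 36\right) = -340 + 36 \cdot 37 = -340 + 1332 = 992$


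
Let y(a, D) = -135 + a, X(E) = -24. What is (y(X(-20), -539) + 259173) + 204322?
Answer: 463336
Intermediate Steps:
(y(X(-20), -539) + 259173) + 204322 = ((-135 - 24) + 259173) + 204322 = (-159 + 259173) + 204322 = 259014 + 204322 = 463336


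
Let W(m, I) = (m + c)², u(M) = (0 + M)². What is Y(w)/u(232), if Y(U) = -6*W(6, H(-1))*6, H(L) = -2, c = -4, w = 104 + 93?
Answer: -9/3364 ≈ -0.0026754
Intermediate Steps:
w = 197
u(M) = M²
W(m, I) = (-4 + m)² (W(m, I) = (m - 4)² = (-4 + m)²)
Y(U) = -144 (Y(U) = -6*(-4 + 6)²*6 = -6*2²*6 = -6*4*6 = -24*6 = -144)
Y(w)/u(232) = -144/(232²) = -144/53824 = -144*1/53824 = -9/3364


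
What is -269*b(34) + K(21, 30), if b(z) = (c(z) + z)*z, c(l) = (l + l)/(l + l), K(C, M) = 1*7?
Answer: -320103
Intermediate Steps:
K(C, M) = 7
c(l) = 1 (c(l) = (2*l)/((2*l)) = (2*l)*(1/(2*l)) = 1)
b(z) = z*(1 + z) (b(z) = (1 + z)*z = z*(1 + z))
-269*b(34) + K(21, 30) = -9146*(1 + 34) + 7 = -9146*35 + 7 = -269*1190 + 7 = -320110 + 7 = -320103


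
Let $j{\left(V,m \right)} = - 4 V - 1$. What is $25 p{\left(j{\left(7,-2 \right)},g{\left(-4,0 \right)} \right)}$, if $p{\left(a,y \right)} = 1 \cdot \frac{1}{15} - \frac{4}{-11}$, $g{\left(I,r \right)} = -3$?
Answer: $\frac{355}{33} \approx 10.758$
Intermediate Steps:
$j{\left(V,m \right)} = -1 - 4 V$
$p{\left(a,y \right)} = \frac{71}{165}$ ($p{\left(a,y \right)} = 1 \cdot \frac{1}{15} - - \frac{4}{11} = \frac{1}{15} + \frac{4}{11} = \frac{71}{165}$)
$25 p{\left(j{\left(7,-2 \right)},g{\left(-4,0 \right)} \right)} = 25 \cdot \frac{71}{165} = \frac{355}{33}$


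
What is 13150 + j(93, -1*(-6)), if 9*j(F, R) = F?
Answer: 39481/3 ≈ 13160.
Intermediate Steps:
j(F, R) = F/9
13150 + j(93, -1*(-6)) = 13150 + (⅑)*93 = 13150 + 31/3 = 39481/3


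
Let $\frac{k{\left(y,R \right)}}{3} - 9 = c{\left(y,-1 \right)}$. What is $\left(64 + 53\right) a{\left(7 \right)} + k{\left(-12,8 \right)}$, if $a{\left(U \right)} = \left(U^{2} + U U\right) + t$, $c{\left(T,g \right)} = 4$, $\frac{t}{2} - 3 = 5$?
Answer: $13377$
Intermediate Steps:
$t = 16$ ($t = 6 + 2 \cdot 5 = 6 + 10 = 16$)
$k{\left(y,R \right)} = 39$ ($k{\left(y,R \right)} = 27 + 3 \cdot 4 = 27 + 12 = 39$)
$a{\left(U \right)} = 16 + 2 U^{2}$ ($a{\left(U \right)} = \left(U^{2} + U U\right) + 16 = \left(U^{2} + U^{2}\right) + 16 = 2 U^{2} + 16 = 16 + 2 U^{2}$)
$\left(64 + 53\right) a{\left(7 \right)} + k{\left(-12,8 \right)} = \left(64 + 53\right) \left(16 + 2 \cdot 7^{2}\right) + 39 = 117 \left(16 + 2 \cdot 49\right) + 39 = 117 \left(16 + 98\right) + 39 = 117 \cdot 114 + 39 = 13338 + 39 = 13377$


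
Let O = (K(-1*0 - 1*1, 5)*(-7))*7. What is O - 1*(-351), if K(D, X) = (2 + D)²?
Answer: 302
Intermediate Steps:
O = -49 (O = ((2 + (-1*0 - 1*1))²*(-7))*7 = ((2 + (0 - 1))²*(-7))*7 = ((2 - 1)²*(-7))*7 = (1²*(-7))*7 = (1*(-7))*7 = -7*7 = -49)
O - 1*(-351) = -49 - 1*(-351) = -49 + 351 = 302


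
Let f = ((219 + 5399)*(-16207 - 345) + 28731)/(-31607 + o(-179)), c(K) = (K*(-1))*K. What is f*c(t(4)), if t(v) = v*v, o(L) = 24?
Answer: -23797863680/31583 ≈ -7.5350e+5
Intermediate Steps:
t(v) = v²
c(K) = -K² (c(K) = (-K)*K = -K²)
f = 92960405/31583 (f = ((219 + 5399)*(-16207 - 345) + 28731)/(-31607 + 24) = (5618*(-16552) + 28731)/(-31583) = (-92989136 + 28731)*(-1/31583) = -92960405*(-1/31583) = 92960405/31583 ≈ 2943.4)
f*c(t(4)) = 92960405*(-(4²)²)/31583 = 92960405*(-1*16²)/31583 = 92960405*(-1*256)/31583 = (92960405/31583)*(-256) = -23797863680/31583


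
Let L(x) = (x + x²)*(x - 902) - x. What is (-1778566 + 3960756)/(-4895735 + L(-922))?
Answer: -2182190/1553766301 ≈ -0.0014045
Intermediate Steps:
L(x) = -x + (-902 + x)*(x + x²) (L(x) = (x + x²)*(-902 + x) - x = (-902 + x)*(x + x²) - x = -x + (-902 + x)*(x + x²))
(-1778566 + 3960756)/(-4895735 + L(-922)) = (-1778566 + 3960756)/(-4895735 - 922*(-903 + (-922)² - 901*(-922))) = 2182190/(-4895735 - 922*(-903 + 850084 + 830722)) = 2182190/(-4895735 - 922*1679903) = 2182190/(-4895735 - 1548870566) = 2182190/(-1553766301) = 2182190*(-1/1553766301) = -2182190/1553766301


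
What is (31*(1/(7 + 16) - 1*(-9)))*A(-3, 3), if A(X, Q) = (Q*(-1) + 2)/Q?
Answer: -6448/69 ≈ -93.449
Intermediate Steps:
A(X, Q) = (2 - Q)/Q (A(X, Q) = (-Q + 2)/Q = (2 - Q)/Q)
(31*(1/(7 + 16) - 1*(-9)))*A(-3, 3) = (31*(1/(7 + 16) - 1*(-9)))*((2 - 1*3)/3) = (31*(1/23 + 9))*((2 - 3)/3) = (31*(1/23 + 9))*((⅓)*(-1)) = (31*(208/23))*(-⅓) = (6448/23)*(-⅓) = -6448/69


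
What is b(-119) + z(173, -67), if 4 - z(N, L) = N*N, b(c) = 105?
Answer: -29820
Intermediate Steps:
z(N, L) = 4 - N² (z(N, L) = 4 - N*N = 4 - N²)
b(-119) + z(173, -67) = 105 + (4 - 1*173²) = 105 + (4 - 1*29929) = 105 + (4 - 29929) = 105 - 29925 = -29820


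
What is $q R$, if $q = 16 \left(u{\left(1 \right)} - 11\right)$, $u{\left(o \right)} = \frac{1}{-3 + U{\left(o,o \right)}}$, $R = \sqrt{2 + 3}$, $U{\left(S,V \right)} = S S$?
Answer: $- 184 \sqrt{5} \approx -411.44$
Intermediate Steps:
$U{\left(S,V \right)} = S^{2}$
$R = \sqrt{5} \approx 2.2361$
$u{\left(o \right)} = \frac{1}{-3 + o^{2}}$
$q = -184$ ($q = 16 \left(\frac{1}{-3 + 1^{2}} - 11\right) = 16 \left(\frac{1}{-3 + 1} - 11\right) = 16 \left(\frac{1}{-2} - 11\right) = 16 \left(- \frac{1}{2} - 11\right) = 16 \left(- \frac{23}{2}\right) = -184$)
$q R = - 184 \sqrt{5}$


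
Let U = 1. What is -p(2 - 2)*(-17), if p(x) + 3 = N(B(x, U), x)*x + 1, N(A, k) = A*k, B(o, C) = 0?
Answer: -34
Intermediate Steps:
p(x) = -2 (p(x) = -3 + ((0*x)*x + 1) = -3 + (0*x + 1) = -3 + (0 + 1) = -3 + 1 = -2)
-p(2 - 2)*(-17) = -1*(-2)*(-17) = 2*(-17) = -34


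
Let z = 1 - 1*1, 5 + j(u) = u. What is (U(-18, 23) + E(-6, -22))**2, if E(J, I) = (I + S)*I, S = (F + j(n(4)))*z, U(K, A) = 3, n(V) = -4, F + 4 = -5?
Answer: 237169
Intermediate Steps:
F = -9 (F = -4 - 5 = -9)
j(u) = -5 + u
z = 0 (z = 1 - 1 = 0)
S = 0 (S = (-9 + (-5 - 4))*0 = (-9 - 9)*0 = -18*0 = 0)
E(J, I) = I**2 (E(J, I) = (I + 0)*I = I*I = I**2)
(U(-18, 23) + E(-6, -22))**2 = (3 + (-22)**2)**2 = (3 + 484)**2 = 487**2 = 237169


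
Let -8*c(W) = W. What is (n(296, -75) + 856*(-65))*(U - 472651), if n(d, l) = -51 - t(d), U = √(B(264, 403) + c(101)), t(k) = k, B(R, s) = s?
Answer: 26462311537 - 167961*√694/4 ≈ 2.6461e+10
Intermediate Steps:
c(W) = -W/8
U = 3*√694/4 (U = √(403 - ⅛*101) = √(403 - 101/8) = √(3123/8) = 3*√694/4 ≈ 19.758)
n(d, l) = -51 - d
(n(296, -75) + 856*(-65))*(U - 472651) = ((-51 - 1*296) + 856*(-65))*(3*√694/4 - 472651) = ((-51 - 296) - 55640)*(-472651 + 3*√694/4) = (-347 - 55640)*(-472651 + 3*√694/4) = -55987*(-472651 + 3*√694/4) = 26462311537 - 167961*√694/4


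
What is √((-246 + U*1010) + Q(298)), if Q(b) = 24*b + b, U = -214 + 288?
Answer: 2*√20486 ≈ 286.26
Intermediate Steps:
U = 74
Q(b) = 25*b
√((-246 + U*1010) + Q(298)) = √((-246 + 74*1010) + 25*298) = √((-246 + 74740) + 7450) = √(74494 + 7450) = √81944 = 2*√20486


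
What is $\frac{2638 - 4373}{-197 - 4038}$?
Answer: $\frac{347}{847} \approx 0.40968$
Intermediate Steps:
$\frac{2638 - 4373}{-197 - 4038} = - \frac{1735}{-4235} = \left(-1735\right) \left(- \frac{1}{4235}\right) = \frac{347}{847}$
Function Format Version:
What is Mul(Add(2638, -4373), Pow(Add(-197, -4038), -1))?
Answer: Rational(347, 847) ≈ 0.40968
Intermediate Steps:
Mul(Add(2638, -4373), Pow(Add(-197, -4038), -1)) = Mul(-1735, Pow(-4235, -1)) = Mul(-1735, Rational(-1, 4235)) = Rational(347, 847)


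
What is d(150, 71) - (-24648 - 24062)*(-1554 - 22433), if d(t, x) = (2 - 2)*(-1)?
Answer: -1168406770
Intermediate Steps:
d(t, x) = 0 (d(t, x) = 0*(-1) = 0)
d(150, 71) - (-24648 - 24062)*(-1554 - 22433) = 0 - (-24648 - 24062)*(-1554 - 22433) = 0 - (-48710)*(-23987) = 0 - 1*1168406770 = 0 - 1168406770 = -1168406770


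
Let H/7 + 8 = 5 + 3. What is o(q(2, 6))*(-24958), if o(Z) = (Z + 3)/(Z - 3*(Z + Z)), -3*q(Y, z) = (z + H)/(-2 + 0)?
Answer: 99832/5 ≈ 19966.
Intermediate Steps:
H = 0 (H = -56 + 7*(5 + 3) = -56 + 7*8 = -56 + 56 = 0)
q(Y, z) = z/6 (q(Y, z) = -(z + 0)/(3*(-2 + 0)) = -z/(3*(-2)) = -z*(-1)/(3*2) = -(-1)*z/6 = z/6)
o(Z) = -(3 + Z)/(5*Z) (o(Z) = (3 + Z)/(Z - 6*Z) = (3 + Z)/((-5*Z)) = (3 + Z)*(-1/(5*Z)) = -(3 + Z)/(5*Z))
o(q(2, 6))*(-24958) = ((-3 - 6/6)/(5*(((⅙)*6))))*(-24958) = ((⅕)*(-3 - 1*1)/1)*(-24958) = ((⅕)*1*(-3 - 1))*(-24958) = ((⅕)*1*(-4))*(-24958) = -⅘*(-24958) = 99832/5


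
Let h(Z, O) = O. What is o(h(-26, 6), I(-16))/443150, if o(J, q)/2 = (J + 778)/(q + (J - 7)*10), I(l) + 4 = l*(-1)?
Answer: 392/221575 ≈ 0.0017692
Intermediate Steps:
I(l) = -4 - l (I(l) = -4 + l*(-1) = -4 - l)
o(J, q) = 2*(778 + J)/(-70 + q + 10*J) (o(J, q) = 2*((J + 778)/(q + (J - 7)*10)) = 2*((778 + J)/(q + (-7 + J)*10)) = 2*((778 + J)/(q + (-70 + 10*J))) = 2*((778 + J)/(-70 + q + 10*J)) = 2*(778 + J)/(-70 + q + 10*J))
o(h(-26, 6), I(-16))/443150 = (2*(778 + 6)/(-70 + (-4 - 1*(-16)) + 10*6))/443150 = (2*784/(-70 + (-4 + 16) + 60))*(1/443150) = (2*784/(-70 + 12 + 60))*(1/443150) = (2*784/2)*(1/443150) = (2*(½)*784)*(1/443150) = 784*(1/443150) = 392/221575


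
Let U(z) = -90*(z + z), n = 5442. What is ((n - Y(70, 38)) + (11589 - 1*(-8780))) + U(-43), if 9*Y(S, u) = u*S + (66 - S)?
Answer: 299303/9 ≈ 33256.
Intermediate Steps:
U(z) = -180*z
Y(S, u) = 22/3 - S/9 + S*u/9 (Y(S, u) = (u*S + (66 - S))/9 = (S*u + (66 - S))/9 = (66 - S + S*u)/9 = 22/3 - S/9 + S*u/9)
((n - Y(70, 38)) + (11589 - 1*(-8780))) + U(-43) = ((5442 - (22/3 - ⅑*70 + (⅑)*70*38)) + (11589 - 1*(-8780))) - 180*(-43) = ((5442 - (22/3 - 70/9 + 2660/9)) + (11589 + 8780)) + 7740 = ((5442 - 1*2656/9) + 20369) + 7740 = ((5442 - 2656/9) + 20369) + 7740 = (46322/9 + 20369) + 7740 = 229643/9 + 7740 = 299303/9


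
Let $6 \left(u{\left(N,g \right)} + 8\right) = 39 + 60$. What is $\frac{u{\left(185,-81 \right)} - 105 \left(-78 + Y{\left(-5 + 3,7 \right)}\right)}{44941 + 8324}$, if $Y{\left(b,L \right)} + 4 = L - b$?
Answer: $\frac{15347}{106530} \approx 0.14406$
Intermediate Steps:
$Y{\left(b,L \right)} = -4 + L - b$ ($Y{\left(b,L \right)} = -4 + \left(L - b\right) = -4 + L - b$)
$u{\left(N,g \right)} = \frac{17}{2}$ ($u{\left(N,g \right)} = -8 + \frac{39 + 60}{6} = -8 + \frac{1}{6} \cdot 99 = -8 + \frac{33}{2} = \frac{17}{2}$)
$\frac{u{\left(185,-81 \right)} - 105 \left(-78 + Y{\left(-5 + 3,7 \right)}\right)}{44941 + 8324} = \frac{\frac{17}{2} - 105 \left(-78 - -5\right)}{44941 + 8324} = \frac{\frac{17}{2} - 105 \left(-78 - -5\right)}{53265} = \left(\frac{17}{2} - 105 \left(-78 + \left(-4 + 7 + 2\right)\right)\right) \frac{1}{53265} = \left(\frac{17}{2} - 105 \left(-78 + 5\right)\right) \frac{1}{53265} = \left(\frac{17}{2} - -7665\right) \frac{1}{53265} = \left(\frac{17}{2} + 7665\right) \frac{1}{53265} = \frac{15347}{2} \cdot \frac{1}{53265} = \frac{15347}{106530}$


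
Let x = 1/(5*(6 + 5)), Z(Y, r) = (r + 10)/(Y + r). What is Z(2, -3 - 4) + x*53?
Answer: 4/11 ≈ 0.36364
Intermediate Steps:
Z(Y, r) = (10 + r)/(Y + r)
x = 1/55 (x = 1/(5*11) = 1/55 ≈ 0.018182)
Z(2, -3 - 4) + x*53 = (10 + (-3 - 4))/(2 + (-3 - 4)) + (1/55)*53 = (10 - 7)/(2 - 7) + 53/55 = 3/(-5) + 53/55 = -⅕*3 + 53/55 = -⅗ + 53/55 = 4/11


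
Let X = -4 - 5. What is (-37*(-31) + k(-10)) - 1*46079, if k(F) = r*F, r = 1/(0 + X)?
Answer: -404378/9 ≈ -44931.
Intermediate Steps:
X = -9
r = -⅑ (r = 1/(0 - 9) = 1/(-9) = -⅑ ≈ -0.11111)
k(F) = -F/9
(-37*(-31) + k(-10)) - 1*46079 = (-37*(-31) - ⅑*(-10)) - 1*46079 = (1147 + 10/9) - 46079 = 10333/9 - 46079 = -404378/9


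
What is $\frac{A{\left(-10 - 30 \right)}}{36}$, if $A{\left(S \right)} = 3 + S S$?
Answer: $\frac{1603}{36} \approx 44.528$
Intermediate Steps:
$A{\left(S \right)} = 3 + S^{2}$
$\frac{A{\left(-10 - 30 \right)}}{36} = \frac{3 + \left(-10 - 30\right)^{2}}{36} = \left(3 + \left(-40\right)^{2}\right) \frac{1}{36} = \left(3 + 1600\right) \frac{1}{36} = 1603 \cdot \frac{1}{36} = \frac{1603}{36}$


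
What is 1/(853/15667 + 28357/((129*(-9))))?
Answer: -18189387/443278786 ≈ -0.041034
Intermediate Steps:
1/(853/15667 + 28357/((129*(-9)))) = 1/(853*(1/15667) + 28357/(-1161)) = 1/(853/15667 + 28357*(-1/1161)) = 1/(853/15667 - 28357/1161) = 1/(-443278786/18189387) = -18189387/443278786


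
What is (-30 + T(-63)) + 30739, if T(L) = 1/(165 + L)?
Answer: 3132319/102 ≈ 30709.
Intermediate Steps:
(-30 + T(-63)) + 30739 = (-30 + 1/(165 - 63)) + 30739 = (-30 + 1/102) + 30739 = -3059/102 + 30739 = 3132319/102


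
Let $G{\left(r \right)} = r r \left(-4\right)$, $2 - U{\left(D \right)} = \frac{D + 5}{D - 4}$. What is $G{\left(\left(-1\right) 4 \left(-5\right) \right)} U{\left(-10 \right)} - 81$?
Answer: $- \frac{18967}{7} \approx -2709.6$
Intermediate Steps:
$U{\left(D \right)} = 2 - \frac{5 + D}{-4 + D}$ ($U{\left(D \right)} = 2 - \frac{D + 5}{D - 4} = 2 - \frac{5 + D}{-4 + D}$)
$G{\left(r \right)} = - 4 r^{2}$ ($G{\left(r \right)} = r^{2} \left(-4\right) = - 4 r^{2}$)
$G{\left(\left(-1\right) 4 \left(-5\right) \right)} U{\left(-10 \right)} - 81 = - 4 \left(\left(-1\right) 4 \left(-5\right)\right)^{2} \frac{-13 - 10}{-4 - 10} - 81 = - 4 \left(\left(-4\right) \left(-5\right)\right)^{2} \frac{1}{-14} \left(-23\right) - 81 = - 4 \cdot 20^{2} \left(\left(- \frac{1}{14}\right) \left(-23\right)\right) - 81 = \left(-4\right) 400 \cdot \frac{23}{14} - 81 = \left(-1600\right) \frac{23}{14} - 81 = - \frac{18400}{7} - 81 = - \frac{18967}{7}$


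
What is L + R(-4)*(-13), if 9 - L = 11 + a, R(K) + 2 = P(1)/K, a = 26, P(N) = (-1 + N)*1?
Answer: -2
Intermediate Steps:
P(N) = -1 + N
R(K) = -2 (R(K) = -2 + (-1 + 1)/K = -2 + 0/K = -2 + 0 = -2)
L = -28 (L = 9 - (11 + 26) = 9 - 1*37 = 9 - 37 = -28)
L + R(-4)*(-13) = -28 - 2*(-13) = -28 + 26 = -2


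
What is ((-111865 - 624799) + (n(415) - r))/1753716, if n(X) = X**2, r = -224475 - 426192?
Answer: 21557/438429 ≈ 0.049169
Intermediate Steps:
r = -650667
((-111865 - 624799) + (n(415) - r))/1753716 = ((-111865 - 624799) + (415**2 - 1*(-650667)))/1753716 = (-736664 + (172225 + 650667))*(1/1753716) = (-736664 + 822892)*(1/1753716) = 86228*(1/1753716) = 21557/438429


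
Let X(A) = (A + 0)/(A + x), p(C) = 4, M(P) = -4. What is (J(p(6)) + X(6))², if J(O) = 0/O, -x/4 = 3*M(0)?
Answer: 1/81 ≈ 0.012346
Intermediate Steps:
x = 48 (x = -12*(-4) = -4*(-12) = 48)
J(O) = 0
X(A) = A/(48 + A) (X(A) = (A + 0)/(A + 48) = A/(48 + A))
(J(p(6)) + X(6))² = (0 + 6/(48 + 6))² = (0 + 6/54)² = (0 + 6*(1/54))² = (0 + ⅑)² = (⅑)² = 1/81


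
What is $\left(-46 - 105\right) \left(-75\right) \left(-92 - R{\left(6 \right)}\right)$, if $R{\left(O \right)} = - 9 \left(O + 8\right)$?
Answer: $385050$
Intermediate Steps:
$R{\left(O \right)} = -72 - 9 O$ ($R{\left(O \right)} = - 9 \left(8 + O\right) = -72 - 9 O$)
$\left(-46 - 105\right) \left(-75\right) \left(-92 - R{\left(6 \right)}\right) = \left(-46 - 105\right) \left(-75\right) \left(-92 - \left(-72 - 54\right)\right) = \left(-151\right) \left(-75\right) \left(-92 - \left(-72 - 54\right)\right) = 11325 \left(-92 - -126\right) = 11325 \left(-92 + 126\right) = 11325 \cdot 34 = 385050$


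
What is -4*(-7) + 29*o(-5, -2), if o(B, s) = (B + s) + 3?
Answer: -88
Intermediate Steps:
o(B, s) = 3 + B + s
-4*(-7) + 29*o(-5, -2) = -4*(-7) + 29*(3 - 5 - 2) = 28 + 29*(-4) = 28 - 116 = -88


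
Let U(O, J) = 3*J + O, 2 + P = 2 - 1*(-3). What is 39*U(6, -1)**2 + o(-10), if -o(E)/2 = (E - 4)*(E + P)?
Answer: 155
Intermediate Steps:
P = 3 (P = -2 + (2 - 1*(-3)) = -2 + (2 + 3) = -2 + 5 = 3)
o(E) = -2*(-4 + E)*(3 + E) (o(E) = -2*(E - 4)*(E + 3) = -2*(-4 + E)*(3 + E))
U(O, J) = O + 3*J
39*U(6, -1)**2 + o(-10) = 39*(6 + 3*(-1))**2 + (24 - 2*(-10)**2 + 2*(-10)) = 39*(6 - 3)**2 + (24 - 2*100 - 20) = 39*3**2 + (24 - 200 - 20) = 39*9 - 196 = 351 - 196 = 155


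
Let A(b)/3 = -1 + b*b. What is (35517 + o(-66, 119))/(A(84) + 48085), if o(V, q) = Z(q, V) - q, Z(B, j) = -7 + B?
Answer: 3551/6925 ≈ 0.51278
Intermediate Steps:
A(b) = -3 + 3*b² (A(b) = 3*(-1 + b*b) = 3*(-1 + b²) = -3 + 3*b²)
o(V, q) = -7 (o(V, q) = (-7 + q) - q = -7)
(35517 + o(-66, 119))/(A(84) + 48085) = (35517 - 7)/((-3 + 3*84²) + 48085) = 35510/((-3 + 3*7056) + 48085) = 35510/((-3 + 21168) + 48085) = 35510/(21165 + 48085) = 35510/69250 = 35510*(1/69250) = 3551/6925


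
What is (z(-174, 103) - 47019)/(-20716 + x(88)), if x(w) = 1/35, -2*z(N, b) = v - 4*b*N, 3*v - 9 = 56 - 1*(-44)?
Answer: 916055/228966 ≈ 4.0008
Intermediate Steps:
v = 109/3 (v = 3 + (56 - 1*(-44))/3 = 3 + (56 + 44)/3 = 3 + (1/3)*100 = 3 + 100/3 = 109/3 ≈ 36.333)
z(N, b) = -109/6 + 2*N*b (z(N, b) = -(109/3 - 4*b*N)/2 = -(109/3 - 4*N*b)/2 = -109/6 + 2*N*b)
x(w) = 1/35
(z(-174, 103) - 47019)/(-20716 + x(88)) = ((-109/6 + 2*(-174)*103) - 47019)/(-20716 + 1/35) = ((-109/6 - 35844) - 47019)/(-725059/35) = (-215173/6 - 47019)*(-35/725059) = -497287/6*(-35/725059) = 916055/228966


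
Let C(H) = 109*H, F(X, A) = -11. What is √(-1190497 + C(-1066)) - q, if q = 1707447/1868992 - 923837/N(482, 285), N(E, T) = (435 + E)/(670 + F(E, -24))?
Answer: 1137856805429437/1713865664 + I*√1306691 ≈ 6.6391e+5 + 1143.1*I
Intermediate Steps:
N(E, T) = 435/659 + E/659 (N(E, T) = (435 + E)/(670 - 11) = (435 + E)/659 = (435 + E)*(1/659) = 435/659 + E/659)
q = -1137856805429437/1713865664 (q = 1707447/1868992 - 923837/(435/659 + (1/659)*482) = 1707447*(1/1868992) - 923837/(435/659 + 482/659) = 1707447/1868992 - 923837/917/659 = 1707447/1868992 - 923837*659/917 = 1707447/1868992 - 608808583/917 = -1137856805429437/1713865664 ≈ -6.6391e+5)
√(-1190497 + C(-1066)) - q = √(-1190497 + 109*(-1066)) - 1*(-1137856805429437/1713865664) = √(-1190497 - 116194) + 1137856805429437/1713865664 = √(-1306691) + 1137856805429437/1713865664 = I*√1306691 + 1137856805429437/1713865664 = 1137856805429437/1713865664 + I*√1306691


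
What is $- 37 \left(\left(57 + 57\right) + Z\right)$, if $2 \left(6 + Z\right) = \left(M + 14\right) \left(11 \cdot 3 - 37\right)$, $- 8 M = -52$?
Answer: $-2479$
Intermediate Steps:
$M = \frac{13}{2}$ ($M = \left(- \frac{1}{8}\right) \left(-52\right) = \frac{13}{2} \approx 6.5$)
$Z = -47$ ($Z = -6 + \frac{\left(\frac{13}{2} + 14\right) \left(11 \cdot 3 - 37\right)}{2} = -6 + \frac{\frac{41}{2} \left(33 - 37\right)}{2} = -6 + \frac{\frac{41}{2} \left(-4\right)}{2} = -6 + \frac{1}{2} \left(-82\right) = -6 - 41 = -47$)
$- 37 \left(\left(57 + 57\right) + Z\right) = - 37 \left(\left(57 + 57\right) - 47\right) = - 37 \left(114 - 47\right) = \left(-37\right) 67 = -2479$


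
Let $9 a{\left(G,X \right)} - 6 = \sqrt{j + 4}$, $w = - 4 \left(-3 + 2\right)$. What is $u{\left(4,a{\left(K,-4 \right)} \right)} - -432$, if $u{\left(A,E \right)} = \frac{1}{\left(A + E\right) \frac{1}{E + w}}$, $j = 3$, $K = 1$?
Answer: $433$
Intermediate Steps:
$w = 4$ ($w = \left(-4\right) \left(-1\right) = 4$)
$a{\left(G,X \right)} = \frac{2}{3} + \frac{\sqrt{7}}{9}$ ($a{\left(G,X \right)} = \frac{2}{3} + \frac{\sqrt{3 + 4}}{9} = \frac{2}{3} + \frac{\sqrt{7}}{9}$)
$u{\left(A,E \right)} = \frac{4 + E}{A + E}$ ($u{\left(A,E \right)} = \frac{1}{\left(A + E\right) \frac{1}{E + 4}} = \frac{1}{\left(A + E\right) \frac{1}{4 + E}} = \frac{1}{\frac{1}{4 + E} \left(A + E\right)} = \frac{4 + E}{A + E}$)
$u{\left(4,a{\left(K,-4 \right)} \right)} - -432 = \frac{4 + \left(\frac{2}{3} + \frac{\sqrt{7}}{9}\right)}{4 + \left(\frac{2}{3} + \frac{\sqrt{7}}{9}\right)} - -432 = \frac{\frac{14}{3} + \frac{\sqrt{7}}{9}}{\frac{14}{3} + \frac{\sqrt{7}}{9}} + 432 = 1 + 432 = 433$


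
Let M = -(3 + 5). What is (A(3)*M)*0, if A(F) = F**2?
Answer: 0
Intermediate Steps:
M = -8 (M = -1*8 = -8)
(A(3)*M)*0 = (3**2*(-8))*0 = (9*(-8))*0 = -72*0 = 0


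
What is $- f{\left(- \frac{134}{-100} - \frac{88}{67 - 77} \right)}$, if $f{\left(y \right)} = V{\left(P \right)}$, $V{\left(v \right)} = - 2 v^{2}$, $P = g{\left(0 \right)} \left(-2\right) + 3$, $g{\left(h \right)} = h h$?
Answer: $18$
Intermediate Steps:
$g{\left(h \right)} = h^{2}$
$P = 3$ ($P = 0^{2} \left(-2\right) + 3 = 0 \left(-2\right) + 3 = 0 + 3 = 3$)
$f{\left(y \right)} = -18$ ($f{\left(y \right)} = - 2 \cdot 3^{2} = \left(-2\right) 9 = -18$)
$- f{\left(- \frac{134}{-100} - \frac{88}{67 - 77} \right)} = \left(-1\right) \left(-18\right) = 18$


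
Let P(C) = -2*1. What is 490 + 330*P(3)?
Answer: -170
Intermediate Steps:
P(C) = -2
490 + 330*P(3) = 490 + 330*(-2) = 490 - 660 = -170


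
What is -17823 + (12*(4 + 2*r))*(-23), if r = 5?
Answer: -21687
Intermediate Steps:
-17823 + (12*(4 + 2*r))*(-23) = -17823 + (12*(4 + 2*5))*(-23) = -17823 + (12*(4 + 10))*(-23) = -17823 + (12*14)*(-23) = -17823 + 168*(-23) = -17823 - 3864 = -21687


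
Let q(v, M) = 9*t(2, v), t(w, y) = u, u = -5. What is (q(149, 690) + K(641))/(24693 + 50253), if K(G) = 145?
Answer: 50/37473 ≈ 0.0013343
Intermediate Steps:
t(w, y) = -5
q(v, M) = -45 (q(v, M) = 9*(-5) = -45)
(q(149, 690) + K(641))/(24693 + 50253) = (-45 + 145)/(24693 + 50253) = 100/74946 = 100*(1/74946) = 50/37473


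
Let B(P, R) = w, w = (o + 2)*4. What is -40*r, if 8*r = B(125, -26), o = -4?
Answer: 40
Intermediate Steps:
w = -8 (w = (-4 + 2)*4 = -2*4 = -8)
B(P, R) = -8
r = -1 (r = (⅛)*(-8) = -1)
-40*r = -40*(-1) = 40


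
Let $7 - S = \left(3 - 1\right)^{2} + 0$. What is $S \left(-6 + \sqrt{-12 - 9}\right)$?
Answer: $-18 + 3 i \sqrt{21} \approx -18.0 + 13.748 i$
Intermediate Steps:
$S = 3$ ($S = 7 - \left(\left(3 - 1\right)^{2} + 0\right) = 7 - \left(2^{2} + 0\right) = 7 - \left(4 + 0\right) = 7 - 4 = 3$)
$S \left(-6 + \sqrt{-12 - 9}\right) = 3 \left(-6 + \sqrt{-12 - 9}\right) = 3 \left(-6 + \sqrt{-21}\right) = 3 \left(-6 + i \sqrt{21}\right) = -18 + 3 i \sqrt{21}$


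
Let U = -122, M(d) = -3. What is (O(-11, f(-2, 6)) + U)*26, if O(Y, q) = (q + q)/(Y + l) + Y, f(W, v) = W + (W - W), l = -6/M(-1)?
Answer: -31018/9 ≈ -3446.4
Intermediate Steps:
l = 2 (l = -6/(-3) = -6*(-1/3) = 2)
f(W, v) = W (f(W, v) = W + 0 = W)
O(Y, q) = Y + 2*q/(2 + Y) (O(Y, q) = (q + q)/(Y + 2) + Y = (2*q)/(2 + Y) + Y = 2*q/(2 + Y) + Y = Y + 2*q/(2 + Y))
(O(-11, f(-2, 6)) + U)*26 = (((-11)**2 + 2*(-11) + 2*(-2))/(2 - 11) - 122)*26 = ((121 - 22 - 4)/(-9) - 122)*26 = (-1/9*95 - 122)*26 = (-95/9 - 122)*26 = -1193/9*26 = -31018/9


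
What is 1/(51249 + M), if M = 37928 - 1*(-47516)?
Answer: 1/136693 ≈ 7.3157e-6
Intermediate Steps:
M = 85444 (M = 37928 + 47516 = 85444)
1/(51249 + M) = 1/(51249 + 85444) = 1/136693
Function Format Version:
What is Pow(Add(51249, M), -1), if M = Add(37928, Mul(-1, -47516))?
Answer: Rational(1, 136693) ≈ 7.3157e-6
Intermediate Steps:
M = 85444 (M = Add(37928, 47516) = 85444)
Pow(Add(51249, M), -1) = Pow(Add(51249, 85444), -1) = Pow(136693, -1) = Rational(1, 136693)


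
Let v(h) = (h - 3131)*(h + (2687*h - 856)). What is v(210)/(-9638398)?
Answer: 823172852/4819199 ≈ 170.81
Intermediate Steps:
v(h) = (-3131 + h)*(-856 + 2688*h) (v(h) = (-3131 + h)*(h + (-856 + 2687*h)) = (-3131 + h)*(-856 + 2688*h))
v(210)/(-9638398) = (2680136 - 8416984*210 + 2688*210²)/(-9638398) = (2680136 - 1767566640 + 2688*44100)*(-1/9638398) = (2680136 - 1767566640 + 118540800)*(-1/9638398) = -1646345704*(-1/9638398) = 823172852/4819199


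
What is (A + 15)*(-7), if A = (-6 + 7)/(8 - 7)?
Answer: -112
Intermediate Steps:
A = 1 (A = 1/1 = 1*1 = 1)
(A + 15)*(-7) = (1 + 15)*(-7) = 16*(-7) = -112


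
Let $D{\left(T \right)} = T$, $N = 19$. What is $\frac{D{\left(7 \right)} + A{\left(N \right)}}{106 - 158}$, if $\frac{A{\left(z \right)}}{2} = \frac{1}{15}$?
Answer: $- \frac{107}{780} \approx -0.13718$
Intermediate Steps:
$A{\left(z \right)} = \frac{2}{15}$
$\frac{D{\left(7 \right)} + A{\left(N \right)}}{106 - 158} = \frac{7 + \frac{2}{15}}{106 - 158} = \frac{107}{15 \left(-52\right)} = \frac{107}{15} \left(- \frac{1}{52}\right) = - \frac{107}{780}$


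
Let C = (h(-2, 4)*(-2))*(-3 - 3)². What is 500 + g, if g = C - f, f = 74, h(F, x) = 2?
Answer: 282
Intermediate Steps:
C = -144 (C = (2*(-2))*(-3 - 3)² = -4*(-6)² = -4*36 = -144)
g = -218 (g = -144 - 1*74 = -144 - 74 = -218)
500 + g = 500 - 218 = 282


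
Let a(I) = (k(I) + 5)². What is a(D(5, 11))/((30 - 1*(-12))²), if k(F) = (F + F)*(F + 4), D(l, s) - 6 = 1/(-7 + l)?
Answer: 5329/784 ≈ 6.7972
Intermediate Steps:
D(l, s) = 6 + 1/(-7 + l)
k(F) = 2*F*(4 + F) (k(F) = (2*F)*(4 + F) = 2*F*(4 + F))
a(I) = (5 + 2*I*(4 + I))² (a(I) = (2*I*(4 + I) + 5)² = (5 + 2*I*(4 + I))²)
a(D(5, 11))/((30 - 1*(-12))²) = (5 + 2*((-41 + 6*5)/(-7 + 5))*(4 + (-41 + 6*5)/(-7 + 5)))²/((30 - 1*(-12))²) = (5 + 2*((-41 + 30)/(-2))*(4 + (-41 + 30)/(-2)))²/((30 + 12)²) = (5 + 2*(-½*(-11))*(4 - ½*(-11)))²/(42²) = (5 + 2*(11/2)*(4 + 11/2))²/1764 = (5 + 2*(11/2)*(19/2))²*(1/1764) = (5 + 209/2)²*(1/1764) = (219/2)²*(1/1764) = (47961/4)*(1/1764) = 5329/784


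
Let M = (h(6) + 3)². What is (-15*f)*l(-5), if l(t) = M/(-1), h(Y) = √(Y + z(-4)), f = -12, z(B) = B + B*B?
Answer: -4860 - 3240*√2 ≈ -9442.0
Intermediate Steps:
z(B) = B + B²
h(Y) = √(12 + Y) (h(Y) = √(Y - 4*(1 - 4)) = √(Y - 4*(-3)) = √(Y + 12) = √(12 + Y))
M = (3 + 3*√2)² (M = (√(12 + 6) + 3)² = (√18 + 3)² = (3*√2 + 3)² = (3 + 3*√2)² ≈ 52.456)
l(t) = -27 - 18*√2 (l(t) = (27 + 18*√2)/(-1) = (27 + 18*√2)*(-1) = -27 - 18*√2)
(-15*f)*l(-5) = (-15*(-12))*(-27 - 18*√2) = 180*(-27 - 18*√2) = -4860 - 3240*√2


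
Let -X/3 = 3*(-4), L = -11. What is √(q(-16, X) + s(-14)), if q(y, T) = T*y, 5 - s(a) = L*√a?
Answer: √(-571 + 11*I*√14) ≈ 0.86065 + 23.911*I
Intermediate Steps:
X = 36 (X = -9*(-4) = -3*(-12) = 36)
s(a) = 5 + 11*√a (s(a) = 5 - (-11)*√a = 5 + 11*√a)
√(q(-16, X) + s(-14)) = √(36*(-16) + (5 + 11*√(-14))) = √(-576 + (5 + 11*(I*√14))) = √(-576 + (5 + 11*I*√14)) = √(-571 + 11*I*√14)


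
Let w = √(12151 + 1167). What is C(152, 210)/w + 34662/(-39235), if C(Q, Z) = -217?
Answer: -34662/39235 - 217*√13318/13318 ≈ -2.7638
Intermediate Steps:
w = √13318 ≈ 115.40
C(152, 210)/w + 34662/(-39235) = -217*√13318/13318 + 34662/(-39235) = -217*√13318/13318 + 34662*(-1/39235) = -217*√13318/13318 - 34662/39235 = -34662/39235 - 217*√13318/13318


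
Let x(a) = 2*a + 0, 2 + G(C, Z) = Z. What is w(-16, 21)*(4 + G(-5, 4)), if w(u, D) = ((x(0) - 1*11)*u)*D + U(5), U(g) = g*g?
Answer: 22326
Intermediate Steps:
G(C, Z) = -2 + Z
x(a) = 2*a
U(g) = g²
w(u, D) = 25 - 11*D*u (w(u, D) = ((2*0 - 1*11)*u)*D + 5² = ((0 - 11)*u)*D + 25 = (-11*u)*D + 25 = -11*D*u + 25 = 25 - 11*D*u)
w(-16, 21)*(4 + G(-5, 4)) = (25 - 11*21*(-16))*(4 + (-2 + 4)) = (25 + 3696)*(4 + 2) = 3721*6 = 22326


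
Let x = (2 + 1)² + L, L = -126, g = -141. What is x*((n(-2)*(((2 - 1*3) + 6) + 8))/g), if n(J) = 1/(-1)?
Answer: -507/47 ≈ -10.787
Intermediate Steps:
n(J) = -1
x = -117 (x = (2 + 1)² - 126 = 3² - 126 = 9 - 126 = -117)
x*((n(-2)*(((2 - 1*3) + 6) + 8))/g) = -117*(-(((2 - 1*3) + 6) + 8))/(-141) = -117*(-(((2 - 3) + 6) + 8))*(-1)/141 = -117*(-((-1 + 6) + 8))*(-1)/141 = -117*(-(5 + 8))*(-1)/141 = -117*(-1*13)*(-1)/141 = -(-1521)*(-1)/141 = -117*13/141 = -507/47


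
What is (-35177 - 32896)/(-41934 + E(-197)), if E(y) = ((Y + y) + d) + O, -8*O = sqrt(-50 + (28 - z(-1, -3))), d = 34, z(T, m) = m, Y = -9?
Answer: 183442031232/113466575123 - 544584*I*sqrt(19)/113466575123 ≈ 1.6167 - 2.0921e-5*I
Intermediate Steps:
O = -I*sqrt(19)/8 (O = -sqrt(-50 + (28 - 1*(-3)))/8 = -sqrt(-50 + (28 + 3))/8 = -sqrt(-50 + 31)/8 = -I*sqrt(19)/8 ≈ -0.54486*I)
E(y) = 25 + y - I*sqrt(19)/8 (E(y) = ((-9 + y) + 34) - I*sqrt(19)/8 = (25 + y) - I*sqrt(19)/8 = 25 + y - I*sqrt(19)/8)
(-35177 - 32896)/(-41934 + E(-197)) = (-35177 - 32896)/(-41934 + (25 - 197 - I*sqrt(19)/8)) = -68073/(-41934 + (-172 - I*sqrt(19)/8)) = -68073/(-42106 - I*sqrt(19)/8)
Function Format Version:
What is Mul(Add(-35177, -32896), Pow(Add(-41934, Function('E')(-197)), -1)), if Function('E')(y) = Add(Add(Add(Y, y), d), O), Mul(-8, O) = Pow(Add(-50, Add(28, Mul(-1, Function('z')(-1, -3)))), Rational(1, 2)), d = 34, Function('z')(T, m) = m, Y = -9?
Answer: Add(Rational(183442031232, 113466575123), Mul(Rational(-544584, 113466575123), I, Pow(19, Rational(1, 2)))) ≈ Add(1.6167, Mul(-2.0921e-5, I))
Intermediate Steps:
O = Mul(Rational(-1, 8), I, Pow(19, Rational(1, 2))) (O = Mul(Rational(-1, 8), Pow(Add(-50, Add(28, Mul(-1, -3))), Rational(1, 2))) = Mul(Rational(-1, 8), Pow(Add(-50, Add(28, 3)), Rational(1, 2))) = Mul(Rational(-1, 8), Pow(Add(-50, 31), Rational(1, 2))) = Mul(Rational(-1, 8), Pow(-19, Rational(1, 2))) = Mul(Rational(-1, 8), Mul(I, Pow(19, Rational(1, 2)))) = Mul(Rational(-1, 8), I, Pow(19, Rational(1, 2))) ≈ Mul(-0.54486, I))
Function('E')(y) = Add(25, y, Mul(Rational(-1, 8), I, Pow(19, Rational(1, 2)))) (Function('E')(y) = Add(Add(Add(-9, y), 34), Mul(Rational(-1, 8), I, Pow(19, Rational(1, 2)))) = Add(Add(25, y), Mul(Rational(-1, 8), I, Pow(19, Rational(1, 2)))) = Add(25, y, Mul(Rational(-1, 8), I, Pow(19, Rational(1, 2)))))
Mul(Add(-35177, -32896), Pow(Add(-41934, Function('E')(-197)), -1)) = Mul(Add(-35177, -32896), Pow(Add(-41934, Add(25, -197, Mul(Rational(-1, 8), I, Pow(19, Rational(1, 2))))), -1)) = Mul(-68073, Pow(Add(-41934, Add(-172, Mul(Rational(-1, 8), I, Pow(19, Rational(1, 2))))), -1)) = Mul(-68073, Pow(Add(-42106, Mul(Rational(-1, 8), I, Pow(19, Rational(1, 2)))), -1))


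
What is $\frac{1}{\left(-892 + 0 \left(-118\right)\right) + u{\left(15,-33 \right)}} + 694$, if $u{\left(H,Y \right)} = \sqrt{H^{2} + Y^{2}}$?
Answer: $\frac{275639004}{397175} - \frac{3 \sqrt{146}}{794350} \approx 694.0$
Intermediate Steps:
$\frac{1}{\left(-892 + 0 \left(-118\right)\right) + u{\left(15,-33 \right)}} + 694 = \frac{1}{\left(-892 + 0 \left(-118\right)\right) + \sqrt{15^{2} + \left(-33\right)^{2}}} + 694 = \frac{1}{\left(-892 + 0\right) + \sqrt{225 + 1089}} + 694 = \frac{1}{-892 + \sqrt{1314}} + 694 = \frac{1}{-892 + 3 \sqrt{146}} + 694 = 694 + \frac{1}{-892 + 3 \sqrt{146}}$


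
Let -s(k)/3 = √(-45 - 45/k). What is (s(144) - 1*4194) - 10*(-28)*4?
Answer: -3074 - 15*I*√29/4 ≈ -3074.0 - 20.194*I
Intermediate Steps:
s(k) = -3*√(-45 - 45/k)
(s(144) - 1*4194) - 10*(-28)*4 = (-9*√5*√(-1*(1 + 144)/144) - 1*4194) - 10*(-28)*4 = (-9*√5*√(-1*1/144*145) - 4194) - (-280)*4 = (-9*√5*√(-145/144) - 4194) - 1*(-1120) = (-9*√5*I*√145/12 - 4194) + 1120 = (-15*I*√29/4 - 4194) + 1120 = (-4194 - 15*I*√29/4) + 1120 = -3074 - 15*I*√29/4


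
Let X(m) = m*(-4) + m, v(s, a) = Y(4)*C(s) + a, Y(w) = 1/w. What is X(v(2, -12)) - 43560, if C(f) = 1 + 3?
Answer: -43527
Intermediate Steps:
C(f) = 4
v(s, a) = 1 + a (v(s, a) = 4/4 + a = (¼)*4 + a = 1 + a)
X(m) = -3*m (X(m) = -4*m + m = -3*m)
X(v(2, -12)) - 43560 = -3*(1 - 12) - 43560 = -3*(-11) - 43560 = 33 - 43560 = -43527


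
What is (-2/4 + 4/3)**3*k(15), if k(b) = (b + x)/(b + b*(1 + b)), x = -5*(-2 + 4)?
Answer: 125/11016 ≈ 0.011347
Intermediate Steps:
x = -10 (x = -5*2 = -10)
k(b) = (-10 + b)/(b + b*(1 + b)) (k(b) = (b - 10)/(b + b*(1 + b)) = (-10 + b)/(b + b*(1 + b)))
(-2/4 + 4/3)**3*k(15) = (-2/4 + 4/3)**3*((-10 + 15)/(15*(2 + 15))) = (-2*1/4 + 4*(1/3))**3*((1/15)*5/17) = (-1/2 + 4/3)**3*((1/15)*(1/17)*5) = (5/6)**3*(1/51) = (125/216)*(1/51) = 125/11016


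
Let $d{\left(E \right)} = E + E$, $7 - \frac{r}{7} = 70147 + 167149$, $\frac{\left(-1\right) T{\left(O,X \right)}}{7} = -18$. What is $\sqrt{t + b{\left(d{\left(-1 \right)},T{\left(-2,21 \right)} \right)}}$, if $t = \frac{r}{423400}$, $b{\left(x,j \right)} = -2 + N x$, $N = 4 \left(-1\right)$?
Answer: $\frac{\sqrt{3723282218}}{42340} \approx 1.4412$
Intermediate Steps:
$T{\left(O,X \right)} = 126$ ($T{\left(O,X \right)} = \left(-7\right) \left(-18\right) = 126$)
$r = -1661023$ ($r = 49 - 7 \left(70147 + 167149\right) = 49 - 1661072 = -1661023$)
$d{\left(E \right)} = 2 E$
$N = -4$
$b{\left(x,j \right)} = -2 - 4 x$
$t = - \frac{1661023}{423400} \approx -3.9231$
$\sqrt{t + b{\left(d{\left(-1 \right)},T{\left(-2,21 \right)} \right)}} = \sqrt{- \frac{1661023}{423400} - \left(2 + 4 \cdot 2 \left(-1\right)\right)} = \sqrt{- \frac{1661023}{423400} - -6} = \sqrt{- \frac{1661023}{423400} + \left(-2 + 8\right)} = \sqrt{- \frac{1661023}{423400} + 6} = \sqrt{\frac{879377}{423400}} = \frac{\sqrt{3723282218}}{42340}$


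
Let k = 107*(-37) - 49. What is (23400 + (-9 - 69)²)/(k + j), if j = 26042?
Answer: 14742/11017 ≈ 1.3381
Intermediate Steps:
k = -4008 (k = -3959 - 49 = -4008)
(23400 + (-9 - 69)²)/(k + j) = (23400 + (-9 - 69)²)/(-4008 + 26042) = (23400 + (-78)²)/22034 = (23400 + 6084)*(1/22034) = 29484*(1/22034) = 14742/11017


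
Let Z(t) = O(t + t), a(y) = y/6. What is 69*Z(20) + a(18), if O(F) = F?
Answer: 2763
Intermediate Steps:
a(y) = y/6 (a(y) = y*(1/6) = y/6)
Z(t) = 2*t (Z(t) = t + t = 2*t)
69*Z(20) + a(18) = 69*(2*20) + (1/6)*18 = 69*40 + 3 = 2760 + 3 = 2763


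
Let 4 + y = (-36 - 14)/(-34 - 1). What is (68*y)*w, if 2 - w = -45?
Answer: -57528/7 ≈ -8218.3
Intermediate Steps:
w = 47 (w = 2 - 1*(-45) = 2 + 45 = 47)
y = -18/7 (y = -4 + (-36 - 14)/(-34 - 1) = -4 - 50/(-35) = -4 - 50*(-1/35) = -4 + 10/7 = -18/7 ≈ -2.5714)
(68*y)*w = (68*(-18/7))*47 = -1224/7*47 = -57528/7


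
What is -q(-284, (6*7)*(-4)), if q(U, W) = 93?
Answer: -93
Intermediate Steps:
-q(-284, (6*7)*(-4)) = -1*93 = -93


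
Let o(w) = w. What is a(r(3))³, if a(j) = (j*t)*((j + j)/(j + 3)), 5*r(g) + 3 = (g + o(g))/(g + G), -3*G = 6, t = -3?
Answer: -27/125 ≈ -0.21600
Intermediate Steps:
G = -2 (G = -⅓*6 = -2)
r(g) = -⅗ + 2*g/(5*(-2 + g)) (r(g) = -⅗ + ((g + g)/(g - 2))/5 = -⅗ + ((2*g)/(-2 + g))/5 = -⅗ + (2*g/(-2 + g))/5 = -⅗ + 2*g/(5*(-2 + g)))
a(j) = -6*j²/(3 + j) (a(j) = (j*(-3))*((j + j)/(j + 3)) = (-3*j)*((2*j)/(3 + j)) = (-3*j)*(2*j/(3 + j)) = -6*j²/(3 + j))
a(r(3))³ = (-6*((6 - 1*3)/(5*(-2 + 3)))²/(3 + (6 - 1*3)/(5*(-2 + 3))))³ = (-6*((⅕)*(6 - 3)/1)²/(3 + (⅕)*(6 - 3)/1))³ = (-6*((⅕)*1*3)²/(3 + (⅕)*1*3))³ = (-6*(⅗)²/(3 + ⅗))³ = (-6*9/25/18/5)³ = (-6*9/25*5/18)³ = (-⅗)³ = -27/125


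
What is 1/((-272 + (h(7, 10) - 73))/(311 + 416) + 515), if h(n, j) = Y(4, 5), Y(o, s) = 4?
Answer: 727/374064 ≈ 0.0019435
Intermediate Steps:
h(n, j) = 4
1/((-272 + (h(7, 10) - 73))/(311 + 416) + 515) = 1/((-272 + (4 - 73))/(311 + 416) + 515) = 1/((-272 - 69)/727 + 515) = 1/(-341*1/727 + 515) = 1/(-341/727 + 515) = 1/(374064/727) = 727/374064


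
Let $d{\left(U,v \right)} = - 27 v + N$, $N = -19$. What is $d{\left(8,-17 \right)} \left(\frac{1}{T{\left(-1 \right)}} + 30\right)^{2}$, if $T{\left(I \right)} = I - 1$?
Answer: $382910$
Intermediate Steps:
$T{\left(I \right)} = -1 + I$ ($T{\left(I \right)} = I - 1 = -1 + I$)
$d{\left(U,v \right)} = -19 - 27 v$ ($d{\left(U,v \right)} = - 27 v - 19 = -19 - 27 v$)
$d{\left(8,-17 \right)} \left(\frac{1}{T{\left(-1 \right)}} + 30\right)^{2} = \left(-19 - -459\right) \left(\frac{1}{-1 - 1} + 30\right)^{2} = \left(-19 + 459\right) \left(\frac{1}{-2} + 30\right)^{2} = 440 \left(- \frac{1}{2} + 30\right)^{2} = 440 \left(\frac{59}{2}\right)^{2} = 440 \cdot \frac{3481}{4} = 382910$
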